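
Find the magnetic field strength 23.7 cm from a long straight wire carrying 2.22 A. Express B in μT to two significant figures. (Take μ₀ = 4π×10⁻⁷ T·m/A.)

B ≈ 1.9 μT

For an infinitely long straight wire, B = μ₀I/(2πd).
B = (4π×10⁻⁷ × 2.22) / (2π × 0.237) = 1.87×10⁻⁶ T.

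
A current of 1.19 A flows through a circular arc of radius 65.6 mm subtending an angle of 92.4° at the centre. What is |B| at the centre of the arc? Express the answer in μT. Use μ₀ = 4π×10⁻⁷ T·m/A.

The Biot–Savart field of a circular arc at its centre is B = μ₀Iφ/(4πR), with φ = 1.613 rad.
B = (4π×10⁻⁷ × 1.19 × 1.613) / (4π × 0.0656) = 2.93×10⁻⁶ T.

B ≈ 2.93 μT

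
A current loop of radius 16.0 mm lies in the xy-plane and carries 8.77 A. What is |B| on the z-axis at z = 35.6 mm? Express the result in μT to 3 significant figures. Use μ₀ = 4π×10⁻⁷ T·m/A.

On the axis of a circular loop, B = μ₀IR² / [2(R²+z²)^(3/2)].
R² + z² = (0.016)² + (0.0356)² = 0.001523 m², and (R²+z²)^(3/2) = 5.95×10⁻⁵ m³.
B = (4π×10⁻⁷ × 8.77 × 0.000256) / (2 × 5.95×10⁻⁵) = 2.37×10⁻⁵ T.

B ≈ 23.7 μT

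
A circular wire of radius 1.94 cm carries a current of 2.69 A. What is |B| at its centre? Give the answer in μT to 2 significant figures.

B ≈ 87 μT

At the centre of a circular loop the Biot–Savart law gives B = μ₀I/(2R).
B = (4π×10⁻⁷ × 2.69) / (2 × 0.0194) = 8.71×10⁻⁵ T.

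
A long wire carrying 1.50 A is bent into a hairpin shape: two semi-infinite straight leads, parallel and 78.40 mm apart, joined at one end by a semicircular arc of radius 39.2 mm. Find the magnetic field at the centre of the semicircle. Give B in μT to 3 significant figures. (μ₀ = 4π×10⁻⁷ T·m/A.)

The semicircular arc contributes B_arc = μ₀I·π/(4πR) = μ₀I/(4R) = 1.20×10⁻⁵ T.
Each semi-infinite lead is at perpendicular distance R = 0.0392 m from the centre, with the perpendicular foot at its near end, so it contributes μ₀I/(4πR); both point the same way, together 7.65×10⁻⁶ T.
Arc and leads all point the same direction: B = 1.20×10⁻⁵ + 7.65×10⁻⁶ = 1.97×10⁻⁵ T.

B ≈ 19.7 μT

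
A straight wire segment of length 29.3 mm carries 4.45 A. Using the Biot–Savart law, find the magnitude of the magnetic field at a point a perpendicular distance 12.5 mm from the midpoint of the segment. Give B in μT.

For a finite straight segment, B = (μ₀I/4πd)(sinθ₁ + sinθ₂), where θ₁, θ₂ are the angles from the perpendicular to each end.
The perpendicular from the point meets the wire at its midpoint, so each end is L/2 = 0.01465 m away along the wire.
sinθ₁ = 0.01465/√(0.01465²+0.0125²) = 0.7607; sinθ₂ = 0.01465/√(0.01465²+0.0125²) = 0.7607.
B = (4π×10⁻⁷ × 4.45) / (4π × 0.0125) × (0.7607 + 0.7607) = 5.42×10⁻⁵ T.

B ≈ 54.2 μT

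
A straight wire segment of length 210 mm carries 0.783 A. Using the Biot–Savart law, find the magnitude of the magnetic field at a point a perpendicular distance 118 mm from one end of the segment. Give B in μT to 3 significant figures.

For a finite straight segment, B = (μ₀I/4πd)(sinθ₁ + sinθ₂), where θ₁, θ₂ are the angles from the perpendicular to each end.
The perpendicular foot is at one end, so the two end-offsets along the wire are 0 and L = 0.21 m.
sinθ₁ = 0/√(0²+0.118²) = 0.0000; sinθ₂ = 0.21/√(0.21²+0.118²) = 0.8718.
B = (4π×10⁻⁷ × 0.783) / (4π × 0.118) × (0.0000 + 0.8718) = 5.78×10⁻⁷ T.

B ≈ 0.578 μT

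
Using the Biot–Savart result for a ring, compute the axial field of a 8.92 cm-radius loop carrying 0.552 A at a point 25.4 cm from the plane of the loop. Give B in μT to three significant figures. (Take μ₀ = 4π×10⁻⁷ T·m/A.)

On the axis of a circular loop, B = μ₀IR² / [2(R²+z²)^(3/2)].
R² + z² = (0.0892)² + (0.254)² = 0.07247 m², and (R²+z²)^(3/2) = 1.95×10⁻² m³.
B = (4π×10⁻⁷ × 0.552 × 0.007957) / (2 × 1.95×10⁻²) = 1.41×10⁻⁷ T.

B ≈ 0.141 μT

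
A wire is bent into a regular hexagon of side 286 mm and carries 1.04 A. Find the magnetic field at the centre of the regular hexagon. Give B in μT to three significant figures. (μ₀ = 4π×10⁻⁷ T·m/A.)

B ≈ 2.52 μT

Each side is a finite straight segment at perpendicular distance d = a/(2 tan(π/6)) = 0.2477 m from the centre, with end-angles ±π/6.
One side contributes B₁ = (μ₀I/4πd)·2 sin(π/6) = 4.20×10⁻⁷ T.
All 6 sides add in the same direction: B = 6 × 4.20×10⁻⁷ = 2.52×10⁻⁶ T.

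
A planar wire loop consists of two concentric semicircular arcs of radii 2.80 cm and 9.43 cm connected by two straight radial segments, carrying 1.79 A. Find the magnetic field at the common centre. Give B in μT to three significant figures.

B ≈ 14.1 μT

The radial connectors point toward the centre, so dl × r̂ = 0 and they contribute nothing.
Each semicircle gives μ₀I/(4R): inner arc 2.01×10⁻⁵ T, outer arc 5.96×10⁻⁶ T.
The two arcs carry current in opposite angular senses, so their fields oppose: B = |2.01×10⁻⁵ − 5.96×10⁻⁶| = 1.41×10⁻⁵ T.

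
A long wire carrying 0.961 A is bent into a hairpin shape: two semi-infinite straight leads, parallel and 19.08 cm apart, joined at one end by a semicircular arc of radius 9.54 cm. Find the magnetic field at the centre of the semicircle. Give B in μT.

The semicircular arc contributes B_arc = μ₀I·π/(4πR) = μ₀I/(4R) = 3.16×10⁻⁶ T.
Each semi-infinite lead is at perpendicular distance R = 0.0954 m from the centre, with the perpendicular foot at its near end, so it contributes μ₀I/(4πR); both point the same way, together 2.01×10⁻⁶ T.
Arc and leads all point the same direction: B = 3.16×10⁻⁶ + 2.01×10⁻⁶ = 5.18×10⁻⁶ T.

B ≈ 5.18 μT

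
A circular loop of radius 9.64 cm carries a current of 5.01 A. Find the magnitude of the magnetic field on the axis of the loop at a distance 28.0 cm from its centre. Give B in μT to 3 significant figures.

B ≈ 1.13 μT

On the axis of a circular loop, B = μ₀IR² / [2(R²+z²)^(3/2)].
R² + z² = (0.0964)² + (0.28)² = 0.08769 m², and (R²+z²)^(3/2) = 2.60×10⁻² m³.
B = (4π×10⁻⁷ × 5.01 × 0.009293) / (2 × 2.60×10⁻²) = 1.13×10⁻⁶ T.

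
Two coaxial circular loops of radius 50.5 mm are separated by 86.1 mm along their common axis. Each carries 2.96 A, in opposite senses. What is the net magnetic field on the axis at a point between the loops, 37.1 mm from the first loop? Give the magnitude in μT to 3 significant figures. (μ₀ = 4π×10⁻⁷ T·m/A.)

Each loop contributes B = μ₀IR²/[2(R²+z²)^(3/2)] on the axis, with z measured from that loop.
Loop 1 (z = 0.0371 m): B₁ = 1.93×10⁻⁵ T. Loop 2 (z = 0.049 m): B₂ = 1.36×10⁻⁵ T.
The fields oppose: B = |B₁ − B₂| = 5.66×10⁻⁶ T.

B ≈ 5.66 μT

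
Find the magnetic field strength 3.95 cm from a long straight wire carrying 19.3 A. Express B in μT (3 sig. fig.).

For an infinitely long straight wire, B = μ₀I/(2πd).
B = (4π×10⁻⁷ × 19.3) / (2π × 0.0395) = 9.77×10⁻⁵ T.

B ≈ 97.7 μT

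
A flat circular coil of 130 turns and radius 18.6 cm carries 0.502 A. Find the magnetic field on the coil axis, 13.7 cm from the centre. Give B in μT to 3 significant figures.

B ≈ 115 μT

For an N-turn flat coil, B = Nμ₀IR²/[2(R²+z²)^(3/2)] with R = 0.186 m, z = 0.137 m.
B = 130 × 8.85×10⁻⁷ T = 1.15×10⁻⁴ T.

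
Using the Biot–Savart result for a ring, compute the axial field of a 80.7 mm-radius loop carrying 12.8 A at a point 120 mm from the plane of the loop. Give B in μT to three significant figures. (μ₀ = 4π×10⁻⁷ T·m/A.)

On the axis of a circular loop, B = μ₀IR² / [2(R²+z²)^(3/2)].
R² + z² = (0.0807)² + (0.12)² = 0.02091 m², and (R²+z²)^(3/2) = 3.02×10⁻³ m³.
B = (4π×10⁻⁷ × 12.8 × 0.006512) / (2 × 3.02×10⁻³) = 1.73×10⁻⁵ T.

B ≈ 17.3 μT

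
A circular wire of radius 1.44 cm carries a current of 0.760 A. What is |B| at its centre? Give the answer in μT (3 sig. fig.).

At the centre of a circular loop the Biot–Savart law gives B = μ₀I/(2R).
B = (4π×10⁻⁷ × 0.760) / (2 × 0.0144) = 3.32×10⁻⁵ T.

B ≈ 33.2 μT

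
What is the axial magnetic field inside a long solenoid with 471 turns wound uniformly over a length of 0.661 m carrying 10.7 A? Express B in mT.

Inside a long solenoid, B = μ₀nI with n = 712.6 turns/m.
B = 4π×10⁻⁷ × 712.6 × 10.7 = 9.58×10⁻³ T.

B ≈ 9.58 mT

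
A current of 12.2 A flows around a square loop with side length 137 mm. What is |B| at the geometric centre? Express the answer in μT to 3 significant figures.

Each side is a finite straight segment at perpendicular distance d = a/(2 tan(π/4)) = 0.0685 m from the centre, with end-angles ±π/4.
One side contributes B₁ = (μ₀I/4πd)·2 sin(π/4) = 2.52×10⁻⁵ T.
All 4 sides add in the same direction: B = 4 × 2.52×10⁻⁵ = 1.01×10⁻⁴ T.

B ≈ 101 μT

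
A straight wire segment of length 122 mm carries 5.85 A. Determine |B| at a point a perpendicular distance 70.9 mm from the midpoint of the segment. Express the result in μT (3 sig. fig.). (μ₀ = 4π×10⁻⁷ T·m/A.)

For a finite straight segment, B = (μ₀I/4πd)(sinθ₁ + sinθ₂), where θ₁, θ₂ are the angles from the perpendicular to each end.
The perpendicular from the point meets the wire at its midpoint, so each end is L/2 = 0.061 m away along the wire.
sinθ₁ = 0.061/√(0.061²+0.0709²) = 0.6522; sinθ₂ = 0.061/√(0.061²+0.0709²) = 0.6522.
B = (4π×10⁻⁷ × 5.85) / (4π × 0.0709) × (0.6522 + 0.6522) = 1.08×10⁻⁵ T.

B ≈ 10.8 μT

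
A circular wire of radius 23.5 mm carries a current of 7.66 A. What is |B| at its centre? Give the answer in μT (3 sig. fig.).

At the centre of a circular loop the Biot–Savart law gives B = μ₀I/(2R).
B = (4π×10⁻⁷ × 7.66) / (2 × 0.0235) = 2.05×10⁻⁴ T.

B ≈ 205 μT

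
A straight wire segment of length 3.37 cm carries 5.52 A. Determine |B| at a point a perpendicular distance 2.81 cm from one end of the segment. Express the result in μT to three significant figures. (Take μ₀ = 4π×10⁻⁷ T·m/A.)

For a finite straight segment, B = (μ₀I/4πd)(sinθ₁ + sinθ₂), where θ₁, θ₂ are the angles from the perpendicular to each end.
The perpendicular foot is at one end, so the two end-offsets along the wire are 0 and L = 0.0337 m.
sinθ₁ = 0/√(0²+0.0281²) = 0.0000; sinθ₂ = 0.0337/√(0.0337²+0.0281²) = 0.7680.
B = (4π×10⁻⁷ × 5.52) / (4π × 0.0281) × (0.0000 + 0.7680) = 1.51×10⁻⁵ T.

B ≈ 15.1 μT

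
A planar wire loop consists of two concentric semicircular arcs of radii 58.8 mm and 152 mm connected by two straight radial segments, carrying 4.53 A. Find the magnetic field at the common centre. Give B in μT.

B ≈ 14.8 μT

The radial connectors point toward the centre, so dl × r̂ = 0 and they contribute nothing.
Each semicircle gives μ₀I/(4R): inner arc 2.42×10⁻⁵ T, outer arc 9.36×10⁻⁶ T.
The two arcs carry current in opposite angular senses, so their fields oppose: B = |2.42×10⁻⁵ − 9.36×10⁻⁶| = 1.48×10⁻⁵ T.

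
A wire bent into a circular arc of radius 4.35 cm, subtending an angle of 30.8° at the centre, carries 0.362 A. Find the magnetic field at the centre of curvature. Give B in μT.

B ≈ 0.447 μT

The Biot–Savart field of a circular arc at its centre is B = μ₀Iφ/(4πR), with φ = 0.5376 rad.
B = (4π×10⁻⁷ × 0.362 × 0.5376) / (4π × 0.0435) = 4.47×10⁻⁷ T.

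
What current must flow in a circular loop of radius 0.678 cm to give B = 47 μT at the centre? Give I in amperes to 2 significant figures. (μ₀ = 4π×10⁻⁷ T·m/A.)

I ≈ 0.51 A

At the centre of a circular loop B = μ₀I/(2R), so I = 2RB/μ₀.
With R = 0.00678 m, I = 2 × 0.00678 × 4.70×10⁻⁵ / (4π×10⁻⁷) = 0.507 A.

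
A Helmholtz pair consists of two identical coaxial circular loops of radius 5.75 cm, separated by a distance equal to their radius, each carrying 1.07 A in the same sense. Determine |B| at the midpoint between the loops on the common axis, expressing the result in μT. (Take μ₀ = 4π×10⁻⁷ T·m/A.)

Each loop contributes B = μ₀IR²/[2(R²+z²)^(3/2)] on the axis, with z measured from that loop.
Loop 1 (z = 0.02875 m): B₁ = 8.37×10⁻⁶ T. Loop 2 (z = 0.02875 m): B₂ = 8.37×10⁻⁶ T.
The fields add: B = B₁ + B₂ = 1.67×10⁻⁵ T.

B ≈ 16.7 μT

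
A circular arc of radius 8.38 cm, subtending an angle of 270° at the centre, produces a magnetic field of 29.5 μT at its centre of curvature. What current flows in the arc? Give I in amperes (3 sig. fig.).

For a circular arc, B = μ₀Iφ/(4πR) with φ in radians; here φ = 4.712 rad.
So I = 4πRB/(μ₀φ) = 4π × 0.0838 × 2.95×10⁻⁵ / (4π×10⁻⁷ × 4.712) = 5.25 A.

I ≈ 5.25 A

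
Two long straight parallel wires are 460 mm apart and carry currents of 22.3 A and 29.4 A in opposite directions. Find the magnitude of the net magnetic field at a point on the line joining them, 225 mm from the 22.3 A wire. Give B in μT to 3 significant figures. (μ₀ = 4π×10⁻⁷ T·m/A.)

B ≈ 44.8 μT

Each long wire gives B = μ₀I/(2πd). Distances are d₁ = 0.225 m and d₂ = 0.235 m.
B₁ = 1.98×10⁻⁵ T, B₂ = 2.50×10⁻⁵ T.
Between antiparallel currents both contributions point the same way, so they add. B = B₁ + B₂ = 1.98×10⁻⁵ + 2.50×10⁻⁵ = 4.48×10⁻⁵ T.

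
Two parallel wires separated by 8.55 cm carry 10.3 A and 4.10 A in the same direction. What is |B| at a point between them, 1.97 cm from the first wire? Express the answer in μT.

Each long wire gives B = μ₀I/(2πd). Distances are d₁ = 0.0197 m and d₂ = 0.0658 m.
B₁ = 1.05×10⁻⁴ T, B₂ = 1.25×10⁻⁵ T.
Between parallel currents the two contributions point in opposite directions, so they subtract. B = |B₁ − B₂| = |1.05×10⁻⁴ − 1.25×10⁻⁵| = 9.21×10⁻⁵ T.

B ≈ 92.1 μT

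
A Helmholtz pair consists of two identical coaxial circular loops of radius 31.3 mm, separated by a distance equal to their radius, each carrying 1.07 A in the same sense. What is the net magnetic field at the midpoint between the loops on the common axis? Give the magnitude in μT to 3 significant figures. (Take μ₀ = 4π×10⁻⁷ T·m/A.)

B ≈ 30.7 μT

Each loop contributes B = μ₀IR²/[2(R²+z²)^(3/2)] on the axis, with z measured from that loop.
Loop 1 (z = 0.01565 m): B₁ = 1.54×10⁻⁵ T. Loop 2 (z = 0.01565 m): B₂ = 1.54×10⁻⁵ T.
The fields add: B = B₁ + B₂ = 3.07×10⁻⁵ T.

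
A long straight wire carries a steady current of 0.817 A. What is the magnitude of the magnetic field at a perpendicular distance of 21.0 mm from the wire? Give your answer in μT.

B ≈ 7.78 μT

For an infinitely long straight wire, B = μ₀I/(2πd).
B = (4π×10⁻⁷ × 0.817) / (2π × 0.021) = 7.78×10⁻⁶ T.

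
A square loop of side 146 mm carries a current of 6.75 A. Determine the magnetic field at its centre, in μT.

B ≈ 52.3 μT

Each side is a finite straight segment at perpendicular distance d = a/(2 tan(π/4)) = 0.073 m from the centre, with end-angles ±π/4.
One side contributes B₁ = (μ₀I/4πd)·2 sin(π/4) = 1.31×10⁻⁵ T.
All 4 sides add in the same direction: B = 4 × 1.31×10⁻⁵ = 5.23×10⁻⁵ T.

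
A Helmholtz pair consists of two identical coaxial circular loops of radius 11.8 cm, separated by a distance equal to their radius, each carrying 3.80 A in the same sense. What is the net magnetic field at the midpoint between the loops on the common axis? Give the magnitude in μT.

B ≈ 29.0 μT

Each loop contributes B = μ₀IR²/[2(R²+z²)^(3/2)] on the axis, with z measured from that loop.
Loop 1 (z = 0.059 m): B₁ = 1.45×10⁻⁵ T. Loop 2 (z = 0.059 m): B₂ = 1.45×10⁻⁵ T.
The fields add: B = B₁ + B₂ = 2.90×10⁻⁵ T.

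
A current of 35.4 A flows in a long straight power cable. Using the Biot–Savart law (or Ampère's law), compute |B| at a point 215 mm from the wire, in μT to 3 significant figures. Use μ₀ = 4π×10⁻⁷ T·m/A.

For an infinitely long straight wire, B = μ₀I/(2πd).
B = (4π×10⁻⁷ × 35.4) / (2π × 0.215) = 3.29×10⁻⁵ T.

B ≈ 32.9 μT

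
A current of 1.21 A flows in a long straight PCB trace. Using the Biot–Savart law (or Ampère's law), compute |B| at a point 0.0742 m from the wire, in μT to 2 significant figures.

B ≈ 3.3 μT

For an infinitely long straight wire, B = μ₀I/(2πd).
B = (4π×10⁻⁷ × 1.21) / (2π × 0.0742) = 3.26×10⁻⁶ T.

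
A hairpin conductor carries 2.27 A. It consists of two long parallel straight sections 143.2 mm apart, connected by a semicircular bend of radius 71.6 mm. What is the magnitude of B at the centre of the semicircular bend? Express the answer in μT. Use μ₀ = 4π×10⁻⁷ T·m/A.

B ≈ 16.3 μT

The semicircular arc contributes B_arc = μ₀I·π/(4πR) = μ₀I/(4R) = 9.96×10⁻⁶ T.
Each semi-infinite lead is at perpendicular distance R = 0.0716 m from the centre, with the perpendicular foot at its near end, so it contributes μ₀I/(4πR); both point the same way, together 6.34×10⁻⁶ T.
Arc and leads all point the same direction: B = 9.96×10⁻⁶ + 6.34×10⁻⁶ = 1.63×10⁻⁵ T.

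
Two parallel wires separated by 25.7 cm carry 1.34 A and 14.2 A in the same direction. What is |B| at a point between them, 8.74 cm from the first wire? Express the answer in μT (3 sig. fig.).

Each long wire gives B = μ₀I/(2πd). Distances are d₁ = 0.0874 m and d₂ = 0.1696 m.
B₁ = 3.07×10⁻⁶ T, B₂ = 1.67×10⁻⁵ T.
Between parallel currents the two contributions point in opposite directions, so they subtract. B = |B₁ − B₂| = |3.07×10⁻⁶ − 1.67×10⁻⁵| = 1.37×10⁻⁵ T.

B ≈ 13.7 μT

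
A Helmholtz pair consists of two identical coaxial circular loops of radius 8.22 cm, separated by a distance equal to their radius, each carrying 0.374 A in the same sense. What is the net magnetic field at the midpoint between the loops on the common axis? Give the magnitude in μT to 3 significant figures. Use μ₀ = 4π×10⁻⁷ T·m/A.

Each loop contributes B = μ₀IR²/[2(R²+z²)^(3/2)] on the axis, with z measured from that loop.
Loop 1 (z = 0.0411 m): B₁ = 2.05×10⁻⁶ T. Loop 2 (z = 0.0411 m): B₂ = 2.05×10⁻⁶ T.
The fields add: B = B₁ + B₂ = 4.09×10⁻⁶ T.

B ≈ 4.09 μT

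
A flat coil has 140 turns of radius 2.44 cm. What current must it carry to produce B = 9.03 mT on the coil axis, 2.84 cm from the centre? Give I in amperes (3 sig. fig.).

I ≈ 9.05 A

For an N-turn coil, B = Nμ₀IR²/[2(R²+z²)^(3/2)] with R = 0.0244 m, z = 0.0284 m, so I = 2B(R²+z²)^(3/2)/(Nμ₀R²) = 2 × 9.03×10⁻³ × 5.25×10⁻⁵ / (140 × 4π×10⁻⁷ × 0.0005954) = 9.05 A.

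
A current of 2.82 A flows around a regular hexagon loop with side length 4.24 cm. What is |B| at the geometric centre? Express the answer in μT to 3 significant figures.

Each side is a finite straight segment at perpendicular distance d = a/(2 tan(π/6)) = 0.03672 m from the centre, with end-angles ±π/6.
One side contributes B₁ = (μ₀I/4πd)·2 sin(π/6) = 7.68×10⁻⁶ T.
All 6 sides add in the same direction: B = 6 × 7.68×10⁻⁶ = 4.61×10⁻⁵ T.

B ≈ 46.1 μT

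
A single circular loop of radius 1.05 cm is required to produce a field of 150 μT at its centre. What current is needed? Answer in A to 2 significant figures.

At the centre of a circular loop B = μ₀I/(2R), so I = 2RB/μ₀.
With R = 0.0105 m, I = 2 × 0.0105 × 1.50×10⁻⁴ / (4π×10⁻⁷) = 2.51 A.

I ≈ 2.5 A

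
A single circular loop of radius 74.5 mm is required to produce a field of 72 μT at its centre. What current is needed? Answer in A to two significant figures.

At the centre of a circular loop B = μ₀I/(2R), so I = 2RB/μ₀.
With R = 0.0745 m, I = 2 × 0.0745 × 7.20×10⁻⁵ / (4π×10⁻⁷) = 8.54 A.

I ≈ 8.5 A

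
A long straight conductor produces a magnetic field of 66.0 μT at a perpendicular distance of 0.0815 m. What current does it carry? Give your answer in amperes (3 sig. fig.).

I ≈ 26.9 A

For a long straight wire B = μ₀I/(2πd), so I = 2πdB/μ₀.
I = 2π × 0.0815 × 6.60×10⁻⁵ / (4π×10⁻⁷) = 26.9 A.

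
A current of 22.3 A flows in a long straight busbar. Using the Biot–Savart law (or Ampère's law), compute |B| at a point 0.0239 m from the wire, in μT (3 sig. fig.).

For an infinitely long straight wire, B = μ₀I/(2πd).
B = (4π×10⁻⁷ × 22.3) / (2π × 0.0239) = 1.87×10⁻⁴ T.

B ≈ 187 μT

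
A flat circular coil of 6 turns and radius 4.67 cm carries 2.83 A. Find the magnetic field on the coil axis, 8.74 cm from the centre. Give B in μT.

B ≈ 23.9 μT

For an N-turn flat coil, B = Nμ₀IR²/[2(R²+z²)^(3/2)] with R = 0.0467 m, z = 0.0874 m.
B = 6 × 3.99×10⁻⁶ T = 2.39×10⁻⁵ T.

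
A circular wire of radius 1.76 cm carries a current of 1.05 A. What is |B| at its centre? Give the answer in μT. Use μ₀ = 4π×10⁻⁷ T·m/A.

B ≈ 37.5 μT

At the centre of a circular loop the Biot–Savart law gives B = μ₀I/(2R).
B = (4π×10⁻⁷ × 1.05) / (2 × 0.0176) = 3.75×10⁻⁵ T.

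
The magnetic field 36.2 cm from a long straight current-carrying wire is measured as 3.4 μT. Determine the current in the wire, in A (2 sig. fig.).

I ≈ 6.2 A

For a long straight wire B = μ₀I/(2πd), so I = 2πdB/μ₀.
I = 2π × 0.362 × 3.40×10⁻⁶ / (4π×10⁻⁷) = 6.15 A.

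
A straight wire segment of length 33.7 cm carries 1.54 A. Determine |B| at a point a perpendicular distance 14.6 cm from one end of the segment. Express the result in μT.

For a finite straight segment, B = (μ₀I/4πd)(sinθ₁ + sinθ₂), where θ₁, θ₂ are the angles from the perpendicular to each end.
The perpendicular foot is at one end, so the two end-offsets along the wire are 0 and L = 0.337 m.
sinθ₁ = 0/√(0²+0.146²) = 0.0000; sinθ₂ = 0.337/√(0.337²+0.146²) = 0.9176.
B = (4π×10⁻⁷ × 1.54) / (4π × 0.146) × (0.0000 + 0.9176) = 9.68×10⁻⁷ T.

B ≈ 0.968 μT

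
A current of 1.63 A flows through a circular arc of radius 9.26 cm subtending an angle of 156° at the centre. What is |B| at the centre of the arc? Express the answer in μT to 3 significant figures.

The Biot–Savart field of a circular arc at its centre is B = μ₀Iφ/(4πR), with φ = 2.723 rad.
B = (4π×10⁻⁷ × 1.63 × 2.723) / (4π × 0.0926) = 4.79×10⁻⁶ T.

B ≈ 4.79 μT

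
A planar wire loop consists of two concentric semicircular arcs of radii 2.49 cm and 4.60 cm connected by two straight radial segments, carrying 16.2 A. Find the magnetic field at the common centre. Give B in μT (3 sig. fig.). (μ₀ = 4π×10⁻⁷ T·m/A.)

B ≈ 93.8 μT

The radial connectors point toward the centre, so dl × r̂ = 0 and they contribute nothing.
Each semicircle gives μ₀I/(4R): inner arc 2.04×10⁻⁴ T, outer arc 1.11×10⁻⁴ T.
The two arcs carry current in opposite angular senses, so their fields oppose: B = |2.04×10⁻⁴ − 1.11×10⁻⁴| = 9.38×10⁻⁵ T.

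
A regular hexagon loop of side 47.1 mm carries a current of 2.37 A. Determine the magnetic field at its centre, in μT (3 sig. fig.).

B ≈ 34.9 μT

Each side is a finite straight segment at perpendicular distance d = a/(2 tan(π/6)) = 0.04079 m from the centre, with end-angles ±π/6.
One side contributes B₁ = (μ₀I/4πd)·2 sin(π/6) = 5.81×10⁻⁶ T.
All 6 sides add in the same direction: B = 6 × 5.81×10⁻⁶ = 3.49×10⁻⁵ T.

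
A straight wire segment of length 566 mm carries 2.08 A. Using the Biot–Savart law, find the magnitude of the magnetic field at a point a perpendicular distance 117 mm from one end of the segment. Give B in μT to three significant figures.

For a finite straight segment, B = (μ₀I/4πd)(sinθ₁ + sinθ₂), where θ₁, θ₂ are the angles from the perpendicular to each end.
The perpendicular foot is at one end, so the two end-offsets along the wire are 0 and L = 0.566 m.
sinθ₁ = 0/√(0²+0.117²) = 0.0000; sinθ₂ = 0.566/√(0.566²+0.117²) = 0.9793.
B = (4π×10⁻⁷ × 2.08) / (4π × 0.117) × (0.0000 + 0.9793) = 1.74×10⁻⁶ T.

B ≈ 1.74 μT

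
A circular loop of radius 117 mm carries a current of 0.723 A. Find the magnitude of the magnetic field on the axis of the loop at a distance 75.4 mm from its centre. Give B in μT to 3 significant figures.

On the axis of a circular loop, B = μ₀IR² / [2(R²+z²)^(3/2)].
R² + z² = (0.117)² + (0.0754)² = 0.01937 m², and (R²+z²)^(3/2) = 2.70×10⁻³ m³.
B = (4π×10⁻⁷ × 0.723 × 0.01369) / (2 × 2.70×10⁻³) = 2.31×10⁻⁶ T.

B ≈ 2.31 μT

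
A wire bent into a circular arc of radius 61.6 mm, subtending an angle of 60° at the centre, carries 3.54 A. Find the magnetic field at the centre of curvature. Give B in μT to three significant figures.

B ≈ 6.02 μT

The Biot–Savart field of a circular arc at its centre is B = μ₀Iφ/(4πR), with φ = 1.047 rad.
B = (4π×10⁻⁷ × 3.54 × 1.047) / (4π × 0.0616) = 6.02×10⁻⁶ T.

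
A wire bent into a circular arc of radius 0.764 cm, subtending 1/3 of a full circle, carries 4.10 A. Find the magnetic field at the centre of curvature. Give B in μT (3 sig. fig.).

B ≈ 112 μT

The Biot–Savart field of a circular arc at its centre is B = μ₀Iφ/(4πR), with φ = 2.094 rad.
B = (4π×10⁻⁷ × 4.10 × 2.094) / (4π × 0.00764) = 1.12×10⁻⁴ T.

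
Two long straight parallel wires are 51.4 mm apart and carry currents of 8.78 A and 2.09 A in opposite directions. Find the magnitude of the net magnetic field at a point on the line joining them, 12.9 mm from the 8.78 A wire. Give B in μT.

Each long wire gives B = μ₀I/(2πd). Distances are d₁ = 0.0129 m and d₂ = 0.0385 m.
B₁ = 1.36×10⁻⁴ T, B₂ = 1.09×10⁻⁵ T.
Between antiparallel currents both contributions point the same way, so they add. B = B₁ + B₂ = 1.36×10⁻⁴ + 1.09×10⁻⁵ = 1.47×10⁻⁴ T.

B ≈ 147 μT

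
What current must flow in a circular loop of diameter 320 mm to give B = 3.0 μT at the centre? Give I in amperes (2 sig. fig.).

I ≈ 0.76 A

At the centre of a circular loop B = μ₀I/(2R), so I = 2RB/μ₀.
With R = 0.16 m, I = 2 × 0.16 × 3.00×10⁻⁶ / (4π×10⁻⁷) = 0.764 A.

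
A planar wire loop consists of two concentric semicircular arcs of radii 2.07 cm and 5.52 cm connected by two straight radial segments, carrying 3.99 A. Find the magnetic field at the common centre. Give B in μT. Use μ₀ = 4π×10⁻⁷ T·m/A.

B ≈ 37.8 μT

The radial connectors point toward the centre, so dl × r̂ = 0 and they contribute nothing.
Each semicircle gives μ₀I/(4R): inner arc 6.06×10⁻⁵ T, outer arc 2.27×10⁻⁵ T.
The two arcs carry current in opposite angular senses, so their fields oppose: B = |6.06×10⁻⁵ − 2.27×10⁻⁵| = 3.78×10⁻⁵ T.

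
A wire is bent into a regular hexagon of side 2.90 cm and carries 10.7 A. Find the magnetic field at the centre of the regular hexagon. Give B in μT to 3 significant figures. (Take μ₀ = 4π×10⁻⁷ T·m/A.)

B ≈ 256 μT

Each side is a finite straight segment at perpendicular distance d = a/(2 tan(π/6)) = 0.02511 m from the centre, with end-angles ±π/6.
One side contributes B₁ = (μ₀I/4πd)·2 sin(π/6) = 4.26×10⁻⁵ T.
All 6 sides add in the same direction: B = 6 × 4.26×10⁻⁵ = 2.56×10⁻⁴ T.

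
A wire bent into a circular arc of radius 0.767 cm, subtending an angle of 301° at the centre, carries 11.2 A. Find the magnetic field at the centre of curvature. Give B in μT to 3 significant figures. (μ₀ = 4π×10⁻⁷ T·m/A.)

The Biot–Savart field of a circular arc at its centre is B = μ₀Iφ/(4πR), with φ = 5.253 rad.
B = (4π×10⁻⁷ × 11.2 × 5.253) / (4π × 0.00767) = 7.67×10⁻⁴ T.

B ≈ 767 μT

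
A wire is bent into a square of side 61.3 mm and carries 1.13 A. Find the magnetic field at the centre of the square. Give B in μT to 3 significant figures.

Each side is a finite straight segment at perpendicular distance d = a/(2 tan(π/4)) = 0.03065 m from the centre, with end-angles ±π/4.
One side contributes B₁ = (μ₀I/4πd)·2 sin(π/4) = 5.21×10⁻⁶ T.
All 4 sides add in the same direction: B = 4 × 5.21×10⁻⁶ = 2.09×10⁻⁵ T.

B ≈ 20.9 μT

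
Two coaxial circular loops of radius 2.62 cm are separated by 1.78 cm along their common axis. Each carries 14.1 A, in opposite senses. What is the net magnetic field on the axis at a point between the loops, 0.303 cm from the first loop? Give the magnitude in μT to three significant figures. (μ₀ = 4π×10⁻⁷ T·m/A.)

B ≈ 108 μT

Each loop contributes B = μ₀IR²/[2(R²+z²)^(3/2)] on the axis, with z measured from that loop.
Loop 1 (z = 0.00303 m): B₁ = 3.31×10⁻⁴ T. Loop 2 (z = 0.01477 m): B₂ = 2.24×10⁻⁴ T.
The fields oppose: B = |B₁ − B₂| = 1.08×10⁻⁴ T.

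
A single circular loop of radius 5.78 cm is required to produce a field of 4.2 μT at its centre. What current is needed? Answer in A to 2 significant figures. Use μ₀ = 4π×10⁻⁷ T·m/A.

At the centre of a circular loop B = μ₀I/(2R), so I = 2RB/μ₀.
With R = 0.0578 m, I = 2 × 0.0578 × 4.20×10⁻⁶ / (4π×10⁻⁷) = 0.386 A.

I ≈ 0.39 A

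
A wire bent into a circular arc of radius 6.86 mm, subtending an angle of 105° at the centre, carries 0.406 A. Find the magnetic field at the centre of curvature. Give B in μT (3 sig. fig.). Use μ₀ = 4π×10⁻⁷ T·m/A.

B ≈ 10.8 μT

The Biot–Savart field of a circular arc at its centre is B = μ₀Iφ/(4πR), with φ = 1.833 rad.
B = (4π×10⁻⁷ × 0.406 × 1.833) / (4π × 0.00686) = 1.08×10⁻⁵ T.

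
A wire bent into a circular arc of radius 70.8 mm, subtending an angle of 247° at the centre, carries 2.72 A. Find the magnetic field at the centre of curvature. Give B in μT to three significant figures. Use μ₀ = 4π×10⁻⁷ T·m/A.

The Biot–Savart field of a circular arc at its centre is B = μ₀Iφ/(4πR), with φ = 4.311 rad.
B = (4π×10⁻⁷ × 2.72 × 4.311) / (4π × 0.0708) = 1.66×10⁻⁵ T.

B ≈ 16.6 μT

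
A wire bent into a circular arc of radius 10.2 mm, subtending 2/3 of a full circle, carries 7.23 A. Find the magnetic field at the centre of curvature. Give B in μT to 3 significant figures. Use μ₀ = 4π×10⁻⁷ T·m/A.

B ≈ 297 μT

The Biot–Savart field of a circular arc at its centre is B = μ₀Iφ/(4πR), with φ = 4.189 rad.
B = (4π×10⁻⁷ × 7.23 × 4.189) / (4π × 0.0102) = 2.97×10⁻⁴ T.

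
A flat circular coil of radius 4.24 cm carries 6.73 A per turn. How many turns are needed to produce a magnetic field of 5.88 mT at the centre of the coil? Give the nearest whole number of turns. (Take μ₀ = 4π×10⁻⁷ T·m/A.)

N = 59

For an N-turn coil, B = Nμ₀I/(2R). A single turn gives B₁ = 9.97×10⁻⁵ T with R = 0.0424 m.
N = B/B₁ = 5.88×10⁻³ / 9.97×10⁻⁵ = 58.96.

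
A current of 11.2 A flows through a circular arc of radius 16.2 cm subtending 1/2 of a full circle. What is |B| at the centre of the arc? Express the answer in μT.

B ≈ 21.7 μT

The Biot–Savart field of a circular arc at its centre is B = μ₀Iφ/(4πR), with φ = 3.142 rad.
B = (4π×10⁻⁷ × 11.2 × 3.142) / (4π × 0.162) = 2.17×10⁻⁵ T.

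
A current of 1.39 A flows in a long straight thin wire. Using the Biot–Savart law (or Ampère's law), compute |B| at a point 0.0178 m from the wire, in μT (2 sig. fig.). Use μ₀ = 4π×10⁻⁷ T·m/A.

B ≈ 16 μT

For an infinitely long straight wire, B = μ₀I/(2πd).
B = (4π×10⁻⁷ × 1.39) / (2π × 0.0178) = 1.56×10⁻⁵ T.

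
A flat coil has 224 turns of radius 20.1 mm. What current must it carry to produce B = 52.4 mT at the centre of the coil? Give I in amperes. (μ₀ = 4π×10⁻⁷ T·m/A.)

I ≈ 7.48 A

For an N-turn coil, B = Nμ₀I/(2R) with R = 0.0201 m, so I = 2RB/(Nμ₀) = 2 × 0.0201 × 5.24×10⁻² / (224 × 4π×10⁻⁷) = 7.48 A.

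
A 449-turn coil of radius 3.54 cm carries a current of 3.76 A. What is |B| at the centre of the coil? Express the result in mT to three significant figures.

B ≈ 30.0 mT

For an N-turn flat coil, B = Nμ₀I/(2R) with R = 0.0354 m.
B = 449 × 6.67×10⁻⁵ T = 3.00×10⁻² T.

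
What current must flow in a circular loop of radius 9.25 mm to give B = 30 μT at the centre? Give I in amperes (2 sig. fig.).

I ≈ 0.44 A

At the centre of a circular loop B = μ₀I/(2R), so I = 2RB/μ₀.
With R = 0.00925 m, I = 2 × 0.00925 × 3.00×10⁻⁵ / (4π×10⁻⁷) = 0.442 A.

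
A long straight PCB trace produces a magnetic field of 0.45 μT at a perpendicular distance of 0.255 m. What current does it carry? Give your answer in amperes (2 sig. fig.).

For a long straight wire B = μ₀I/(2πd), so I = 2πdB/μ₀.
I = 2π × 0.255 × 4.50×10⁻⁷ / (4π×10⁻⁷) = 0.574 A.

I ≈ 0.57 A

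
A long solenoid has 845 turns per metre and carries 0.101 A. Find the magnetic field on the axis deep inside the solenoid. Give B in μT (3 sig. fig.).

B ≈ 107 μT

Inside a long solenoid, B = μ₀nI with n = 845 turns/m.
B = 4π×10⁻⁷ × 845 × 0.101 = 1.07×10⁻⁴ T.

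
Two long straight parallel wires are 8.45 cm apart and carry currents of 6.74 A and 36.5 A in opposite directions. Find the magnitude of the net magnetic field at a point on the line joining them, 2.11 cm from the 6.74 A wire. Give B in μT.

B ≈ 179 μT

Each long wire gives B = μ₀I/(2πd). Distances are d₁ = 0.0211 m and d₂ = 0.0634 m.
B₁ = 6.39×10⁻⁵ T, B₂ = 1.15×10⁻⁴ T.
Between antiparallel currents both contributions point the same way, so they add. B = B₁ + B₂ = 6.39×10⁻⁵ + 1.15×10⁻⁴ = 1.79×10⁻⁴ T.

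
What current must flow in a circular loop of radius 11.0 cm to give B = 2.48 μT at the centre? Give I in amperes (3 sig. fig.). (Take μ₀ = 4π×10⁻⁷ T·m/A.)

I ≈ 0.434 A

At the centre of a circular loop B = μ₀I/(2R), so I = 2RB/μ₀.
With R = 0.11 m, I = 2 × 0.11 × 2.48×10⁻⁶ / (4π×10⁻⁷) = 0.434 A.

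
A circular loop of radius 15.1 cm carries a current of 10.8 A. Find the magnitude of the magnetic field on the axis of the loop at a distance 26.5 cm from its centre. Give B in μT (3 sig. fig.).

B ≈ 5.45 μT

On the axis of a circular loop, B = μ₀IR² / [2(R²+z²)^(3/2)].
R² + z² = (0.151)² + (0.265)² = 0.09303 m², and (R²+z²)^(3/2) = 2.84×10⁻² m³.
B = (4π×10⁻⁷ × 10.8 × 0.0228) / (2 × 2.84×10⁻²) = 5.45×10⁻⁶ T.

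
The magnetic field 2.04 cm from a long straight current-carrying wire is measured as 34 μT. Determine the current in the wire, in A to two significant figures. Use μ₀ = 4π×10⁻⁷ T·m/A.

I ≈ 3.5 A

For a long straight wire B = μ₀I/(2πd), so I = 2πdB/μ₀.
I = 2π × 0.0204 × 3.40×10⁻⁵ / (4π×10⁻⁷) = 3.47 A.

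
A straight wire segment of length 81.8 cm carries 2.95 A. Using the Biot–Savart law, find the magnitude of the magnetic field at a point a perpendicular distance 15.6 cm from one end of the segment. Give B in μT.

For a finite straight segment, B = (μ₀I/4πd)(sinθ₁ + sinθ₂), where θ₁, θ₂ are the angles from the perpendicular to each end.
The perpendicular foot is at one end, so the two end-offsets along the wire are 0 and L = 0.818 m.
sinθ₁ = 0/√(0²+0.156²) = 0.0000; sinθ₂ = 0.818/√(0.818²+0.156²) = 0.9823.
B = (4π×10⁻⁷ × 2.95) / (4π × 0.156) × (0.0000 + 0.9823) = 1.86×10⁻⁶ T.

B ≈ 1.86 μT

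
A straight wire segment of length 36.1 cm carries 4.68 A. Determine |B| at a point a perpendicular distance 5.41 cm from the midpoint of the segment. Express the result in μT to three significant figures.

For a finite straight segment, B = (μ₀I/4πd)(sinθ₁ + sinθ₂), where θ₁, θ₂ are the angles from the perpendicular to each end.
The perpendicular from the point meets the wire at its midpoint, so each end is L/2 = 0.1805 m away along the wire.
sinθ₁ = 0.1805/√(0.1805²+0.0541²) = 0.9579; sinθ₂ = 0.1805/√(0.1805²+0.0541²) = 0.9579.
B = (4π×10⁻⁷ × 4.68) / (4π × 0.0541) × (0.9579 + 0.9579) = 1.66×10⁻⁵ T.

B ≈ 16.6 μT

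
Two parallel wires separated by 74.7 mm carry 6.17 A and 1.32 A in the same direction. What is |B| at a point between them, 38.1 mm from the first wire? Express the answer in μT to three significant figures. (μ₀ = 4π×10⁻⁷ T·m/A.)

B ≈ 25.2 μT

Each long wire gives B = μ₀I/(2πd). Distances are d₁ = 0.0381 m and d₂ = 0.0366 m.
B₁ = 3.24×10⁻⁵ T, B₂ = 7.21×10⁻⁶ T.
Between parallel currents the two contributions point in opposite directions, so they subtract. B = |B₁ − B₂| = |3.24×10⁻⁵ − 7.21×10⁻⁶| = 2.52×10⁻⁵ T.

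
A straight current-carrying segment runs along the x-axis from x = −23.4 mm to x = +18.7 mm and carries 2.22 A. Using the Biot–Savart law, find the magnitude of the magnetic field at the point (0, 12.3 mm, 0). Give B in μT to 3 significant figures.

For a finite straight segment, B = (μ₀I/4πd)(sinθ₁ + sinθ₂), where θ₁, θ₂ are the angles from the perpendicular to each end.
The perpendicular distance is d = 0.0123 m; the end-offsets along the wire are a = 0.0234 m and b = 0.0187 m.
sinθ₁ = 0.0234/√(0.0234²+0.0123²) = 0.8852; sinθ₂ = 0.0187/√(0.0187²+0.0123²) = 0.8355.
B = (4π×10⁻⁷ × 2.22) / (4π × 0.0123) × (0.8852 + 0.8355) = 3.11×10⁻⁵ T.

B ≈ 31.1 μT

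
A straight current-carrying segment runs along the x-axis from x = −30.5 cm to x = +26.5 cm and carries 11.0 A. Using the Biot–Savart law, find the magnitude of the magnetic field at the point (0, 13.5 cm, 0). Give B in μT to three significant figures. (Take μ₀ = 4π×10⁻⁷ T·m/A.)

B ≈ 14.7 μT

For a finite straight segment, B = (μ₀I/4πd)(sinθ₁ + sinθ₂), where θ₁, θ₂ are the angles from the perpendicular to each end.
The perpendicular distance is d = 0.135 m; the end-offsets along the wire are a = 0.305 m and b = 0.265 m.
sinθ₁ = 0.305/√(0.305²+0.135²) = 0.9144; sinθ₂ = 0.265/√(0.265²+0.135²) = 0.8910.
B = (4π×10⁻⁷ × 11.0) / (4π × 0.135) × (0.9144 + 0.8910) = 1.47×10⁻⁵ T.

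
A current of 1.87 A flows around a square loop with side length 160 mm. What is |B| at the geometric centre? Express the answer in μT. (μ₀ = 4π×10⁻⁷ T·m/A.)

B ≈ 13.2 μT

Each side is a finite straight segment at perpendicular distance d = a/(2 tan(π/4)) = 0.08 m from the centre, with end-angles ±π/4.
One side contributes B₁ = (μ₀I/4πd)·2 sin(π/4) = 3.31×10⁻⁶ T.
All 4 sides add in the same direction: B = 4 × 3.31×10⁻⁶ = 1.32×10⁻⁵ T.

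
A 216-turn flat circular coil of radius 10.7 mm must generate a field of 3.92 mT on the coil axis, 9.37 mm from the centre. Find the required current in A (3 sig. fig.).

I ≈ 0.726 A

For an N-turn coil, B = Nμ₀IR²/[2(R²+z²)^(3/2)] with R = 0.0107 m, z = 0.00937 m, so I = 2B(R²+z²)^(3/2)/(Nμ₀R²) = 2 × 3.92×10⁻³ × 2.88×10⁻⁶ / (216 × 4π×10⁻⁷ × 0.0001145) = 0.726 A.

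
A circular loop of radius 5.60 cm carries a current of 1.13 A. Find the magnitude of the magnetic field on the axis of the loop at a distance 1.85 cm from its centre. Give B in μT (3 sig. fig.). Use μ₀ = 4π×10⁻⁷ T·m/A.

On the axis of a circular loop, B = μ₀IR² / [2(R²+z²)^(3/2)].
R² + z² = (0.056)² + (0.0185)² = 0.003478 m², and (R²+z²)^(3/2) = 2.05×10⁻⁴ m³.
B = (4π×10⁻⁷ × 1.13 × 0.003136) / (2 × 2.05×10⁻⁴) = 1.09×10⁻⁵ T.

B ≈ 10.9 μT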